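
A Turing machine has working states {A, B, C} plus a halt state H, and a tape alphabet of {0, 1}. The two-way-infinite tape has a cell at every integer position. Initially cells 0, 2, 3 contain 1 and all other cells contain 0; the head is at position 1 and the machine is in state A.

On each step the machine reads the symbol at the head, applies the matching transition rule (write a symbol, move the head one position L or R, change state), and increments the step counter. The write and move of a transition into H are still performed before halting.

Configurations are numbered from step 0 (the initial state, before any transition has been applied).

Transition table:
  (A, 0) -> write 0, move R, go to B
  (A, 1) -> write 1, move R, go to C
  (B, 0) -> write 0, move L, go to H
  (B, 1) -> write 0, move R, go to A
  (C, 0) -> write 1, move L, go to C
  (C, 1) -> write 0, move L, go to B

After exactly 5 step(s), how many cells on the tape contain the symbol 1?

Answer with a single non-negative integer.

Answer: 2

Derivation:
Step 1: in state A at pos 1, read 0 -> (A,0)->write 0,move R,goto B. Now: state=B, head=2, tape[-1..4]=010110 (head:    ^)
Step 2: in state B at pos 2, read 1 -> (B,1)->write 0,move R,goto A. Now: state=A, head=3, tape[-1..4]=010010 (head:     ^)
Step 3: in state A at pos 3, read 1 -> (A,1)->write 1,move R,goto C. Now: state=C, head=4, tape[-1..5]=0100100 (head:      ^)
Step 4: in state C at pos 4, read 0 -> (C,0)->write 1,move L,goto C. Now: state=C, head=3, tape[-1..5]=0100110 (head:     ^)
Step 5: in state C at pos 3, read 1 -> (C,1)->write 0,move L,goto B. Now: state=B, head=2, tape[-1..5]=0100010 (head:    ^)
Cells containing 1 after step 5: {0, 4} -> 2 cell(s)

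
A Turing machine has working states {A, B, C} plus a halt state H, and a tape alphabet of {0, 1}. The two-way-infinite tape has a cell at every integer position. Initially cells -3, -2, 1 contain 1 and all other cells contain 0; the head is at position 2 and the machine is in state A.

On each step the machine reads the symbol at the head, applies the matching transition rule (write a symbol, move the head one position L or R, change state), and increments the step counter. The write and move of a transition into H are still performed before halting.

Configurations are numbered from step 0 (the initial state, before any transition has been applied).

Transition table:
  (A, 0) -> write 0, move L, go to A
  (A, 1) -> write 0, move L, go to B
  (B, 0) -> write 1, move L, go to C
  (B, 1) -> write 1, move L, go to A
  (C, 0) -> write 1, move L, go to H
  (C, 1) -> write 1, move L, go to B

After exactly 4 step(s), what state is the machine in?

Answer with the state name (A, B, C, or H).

Answer: H

Derivation:
Step 1: in state A at pos 2, read 0 -> (A,0)->write 0,move L,goto A. Now: state=A, head=1, tape[-4..3]=01100100 (head:      ^)
Step 2: in state A at pos 1, read 1 -> (A,1)->write 0,move L,goto B. Now: state=B, head=0, tape[-4..3]=01100000 (head:     ^)
Step 3: in state B at pos 0, read 0 -> (B,0)->write 1,move L,goto C. Now: state=C, head=-1, tape[-4..3]=01101000 (head:    ^)
Step 4: in state C at pos -1, read 0 -> (C,0)->write 1,move L,goto H. Now: state=H, head=-2, tape[-4..3]=01111000 (head:   ^)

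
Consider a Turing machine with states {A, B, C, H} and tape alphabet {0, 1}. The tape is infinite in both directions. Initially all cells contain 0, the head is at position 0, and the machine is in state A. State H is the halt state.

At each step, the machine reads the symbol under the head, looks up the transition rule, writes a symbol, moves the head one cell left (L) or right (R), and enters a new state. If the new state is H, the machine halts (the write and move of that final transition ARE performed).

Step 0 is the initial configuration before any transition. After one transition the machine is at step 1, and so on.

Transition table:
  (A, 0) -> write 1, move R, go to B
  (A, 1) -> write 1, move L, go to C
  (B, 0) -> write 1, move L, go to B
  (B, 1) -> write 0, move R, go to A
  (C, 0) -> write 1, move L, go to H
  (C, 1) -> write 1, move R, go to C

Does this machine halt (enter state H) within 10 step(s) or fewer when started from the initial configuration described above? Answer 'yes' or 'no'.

Answer: yes

Derivation:
Step 1: in state A at pos 0, read 0 -> (A,0)->write 1,move R,goto B. Now: state=B, head=1, tape[-1..2]=0100 (head:   ^)
Step 2: in state B at pos 1, read 0 -> (B,0)->write 1,move L,goto B. Now: state=B, head=0, tape[-1..2]=0110 (head:  ^)
Step 3: in state B at pos 0, read 1 -> (B,1)->write 0,move R,goto A. Now: state=A, head=1, tape[-1..2]=0010 (head:   ^)
Step 4: in state A at pos 1, read 1 -> (A,1)->write 1,move L,goto C. Now: state=C, head=0, tape[-1..2]=0010 (head:  ^)
Step 5: in state C at pos 0, read 0 -> (C,0)->write 1,move L,goto H. Now: state=H, head=-1, tape[-2..2]=00110 (head:  ^)
State H reached at step 5; 5 <= 10 -> yes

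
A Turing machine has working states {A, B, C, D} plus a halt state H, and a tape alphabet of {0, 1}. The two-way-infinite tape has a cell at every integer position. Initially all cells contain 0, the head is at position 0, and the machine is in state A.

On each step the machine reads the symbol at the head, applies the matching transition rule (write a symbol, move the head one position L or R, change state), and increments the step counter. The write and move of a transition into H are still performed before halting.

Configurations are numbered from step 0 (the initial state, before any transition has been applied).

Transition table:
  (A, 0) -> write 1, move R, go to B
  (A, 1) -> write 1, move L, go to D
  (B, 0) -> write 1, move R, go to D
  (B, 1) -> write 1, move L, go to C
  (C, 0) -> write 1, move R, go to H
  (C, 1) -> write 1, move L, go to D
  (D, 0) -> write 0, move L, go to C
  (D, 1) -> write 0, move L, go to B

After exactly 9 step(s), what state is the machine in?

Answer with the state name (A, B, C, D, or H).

Answer: C

Derivation:
Step 1: in state A at pos 0, read 0 -> (A,0)->write 1,move R,goto B. Now: state=B, head=1, tape[-1..2]=0100 (head:   ^)
Step 2: in state B at pos 1, read 0 -> (B,0)->write 1,move R,goto D. Now: state=D, head=2, tape[-1..3]=01100 (head:    ^)
Step 3: in state D at pos 2, read 0 -> (D,0)->write 0,move L,goto C. Now: state=C, head=1, tape[-1..3]=01100 (head:   ^)
Step 4: in state C at pos 1, read 1 -> (C,1)->write 1,move L,goto D. Now: state=D, head=0, tape[-1..3]=01100 (head:  ^)
Step 5: in state D at pos 0, read 1 -> (D,1)->write 0,move L,goto B. Now: state=B, head=-1, tape[-2..3]=000100 (head:  ^)
Step 6: in state B at pos -1, read 0 -> (B,0)->write 1,move R,goto D. Now: state=D, head=0, tape[-2..3]=010100 (head:   ^)
Step 7: in state D at pos 0, read 0 -> (D,0)->write 0,move L,goto C. Now: state=C, head=-1, tape[-2..3]=010100 (head:  ^)
Step 8: in state C at pos -1, read 1 -> (C,1)->write 1,move L,goto D. Now: state=D, head=-2, tape[-3..3]=0010100 (head:  ^)
Step 9: in state D at pos -2, read 0 -> (D,0)->write 0,move L,goto C. Now: state=C, head=-3, tape[-4..3]=00010100 (head:  ^)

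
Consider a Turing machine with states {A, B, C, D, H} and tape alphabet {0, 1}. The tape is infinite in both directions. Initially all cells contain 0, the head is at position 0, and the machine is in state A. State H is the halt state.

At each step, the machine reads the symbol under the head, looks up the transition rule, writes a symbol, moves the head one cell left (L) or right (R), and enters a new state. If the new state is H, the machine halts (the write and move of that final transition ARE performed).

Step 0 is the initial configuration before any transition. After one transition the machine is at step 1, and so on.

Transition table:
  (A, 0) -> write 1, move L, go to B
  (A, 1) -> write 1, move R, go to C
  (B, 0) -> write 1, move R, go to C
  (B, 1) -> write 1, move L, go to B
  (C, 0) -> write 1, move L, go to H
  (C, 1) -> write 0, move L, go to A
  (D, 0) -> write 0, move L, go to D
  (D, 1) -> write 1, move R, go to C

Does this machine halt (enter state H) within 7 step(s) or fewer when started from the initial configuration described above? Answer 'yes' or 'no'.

Answer: yes

Derivation:
Step 1: in state A at pos 0, read 0 -> (A,0)->write 1,move L,goto B. Now: state=B, head=-1, tape[-2..1]=0010 (head:  ^)
Step 2: in state B at pos -1, read 0 -> (B,0)->write 1,move R,goto C. Now: state=C, head=0, tape[-2..1]=0110 (head:   ^)
Step 3: in state C at pos 0, read 1 -> (C,1)->write 0,move L,goto A. Now: state=A, head=-1, tape[-2..1]=0100 (head:  ^)
Step 4: in state A at pos -1, read 1 -> (A,1)->write 1,move R,goto C. Now: state=C, head=0, tape[-2..1]=0100 (head:   ^)
Step 5: in state C at pos 0, read 0 -> (C,0)->write 1,move L,goto H. Now: state=H, head=-1, tape[-2..1]=0110 (head:  ^)
State H reached at step 5; 5 <= 7 -> yes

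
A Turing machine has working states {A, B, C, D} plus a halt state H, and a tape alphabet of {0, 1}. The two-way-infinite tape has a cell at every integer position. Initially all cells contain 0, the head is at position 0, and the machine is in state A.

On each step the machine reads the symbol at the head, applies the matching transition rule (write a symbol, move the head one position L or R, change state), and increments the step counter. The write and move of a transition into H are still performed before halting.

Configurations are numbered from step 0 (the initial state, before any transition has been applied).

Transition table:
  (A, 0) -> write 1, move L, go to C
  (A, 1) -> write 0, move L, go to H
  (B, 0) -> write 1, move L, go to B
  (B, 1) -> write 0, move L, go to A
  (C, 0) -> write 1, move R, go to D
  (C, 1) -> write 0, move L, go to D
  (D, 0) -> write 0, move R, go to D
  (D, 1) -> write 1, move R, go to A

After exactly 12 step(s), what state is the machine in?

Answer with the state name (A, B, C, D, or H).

Step 1: in state A at pos 0, read 0 -> (A,0)->write 1,move L,goto C. Now: state=C, head=-1, tape[-2..1]=0010 (head:  ^)
Step 2: in state C at pos -1, read 0 -> (C,0)->write 1,move R,goto D. Now: state=D, head=0, tape[-2..1]=0110 (head:   ^)
Step 3: in state D at pos 0, read 1 -> (D,1)->write 1,move R,goto A. Now: state=A, head=1, tape[-2..2]=01100 (head:    ^)
Step 4: in state A at pos 1, read 0 -> (A,0)->write 1,move L,goto C. Now: state=C, head=0, tape[-2..2]=01110 (head:   ^)
Step 5: in state C at pos 0, read 1 -> (C,1)->write 0,move L,goto D. Now: state=D, head=-1, tape[-2..2]=01010 (head:  ^)
Step 6: in state D at pos -1, read 1 -> (D,1)->write 1,move R,goto A. Now: state=A, head=0, tape[-2..2]=01010 (head:   ^)
Step 7: in state A at pos 0, read 0 -> (A,0)->write 1,move L,goto C. Now: state=C, head=-1, tape[-2..2]=01110 (head:  ^)
Step 8: in state C at pos -1, read 1 -> (C,1)->write 0,move L,goto D. Now: state=D, head=-2, tape[-3..2]=000110 (head:  ^)
Step 9: in state D at pos -2, read 0 -> (D,0)->write 0,move R,goto D. Now: state=D, head=-1, tape[-3..2]=000110 (head:   ^)
Step 10: in state D at pos -1, read 0 -> (D,0)->write 0,move R,goto D. Now: state=D, head=0, tape[-3..2]=000110 (head:    ^)
Step 11: in state D at pos 0, read 1 -> (D,1)->write 1,move R,goto A. Now: state=A, head=1, tape[-3..2]=000110 (head:     ^)
Step 12: in state A at pos 1, read 1 -> (A,1)->write 0,move L,goto H. Now: state=H, head=0, tape[-3..2]=000100 (head:    ^)

Answer: H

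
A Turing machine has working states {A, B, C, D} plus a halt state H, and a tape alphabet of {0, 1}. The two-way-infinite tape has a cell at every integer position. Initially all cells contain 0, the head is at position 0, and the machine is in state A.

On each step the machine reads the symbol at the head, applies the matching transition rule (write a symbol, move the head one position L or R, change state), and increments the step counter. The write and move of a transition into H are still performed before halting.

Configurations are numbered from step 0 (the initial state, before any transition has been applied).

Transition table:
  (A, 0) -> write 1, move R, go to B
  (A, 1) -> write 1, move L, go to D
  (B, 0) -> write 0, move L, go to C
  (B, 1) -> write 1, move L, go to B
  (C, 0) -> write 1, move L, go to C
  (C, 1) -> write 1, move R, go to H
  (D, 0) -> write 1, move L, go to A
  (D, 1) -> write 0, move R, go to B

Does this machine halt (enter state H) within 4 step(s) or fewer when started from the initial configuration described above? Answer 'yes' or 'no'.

Answer: yes

Derivation:
Step 1: in state A at pos 0, read 0 -> (A,0)->write 1,move R,goto B. Now: state=B, head=1, tape[-1..2]=0100 (head:   ^)
Step 2: in state B at pos 1, read 0 -> (B,0)->write 0,move L,goto C. Now: state=C, head=0, tape[-1..2]=0100 (head:  ^)
Step 3: in state C at pos 0, read 1 -> (C,1)->write 1,move R,goto H. Now: state=H, head=1, tape[-1..2]=0100 (head:   ^)
State H reached at step 3; 3 <= 4 -> yes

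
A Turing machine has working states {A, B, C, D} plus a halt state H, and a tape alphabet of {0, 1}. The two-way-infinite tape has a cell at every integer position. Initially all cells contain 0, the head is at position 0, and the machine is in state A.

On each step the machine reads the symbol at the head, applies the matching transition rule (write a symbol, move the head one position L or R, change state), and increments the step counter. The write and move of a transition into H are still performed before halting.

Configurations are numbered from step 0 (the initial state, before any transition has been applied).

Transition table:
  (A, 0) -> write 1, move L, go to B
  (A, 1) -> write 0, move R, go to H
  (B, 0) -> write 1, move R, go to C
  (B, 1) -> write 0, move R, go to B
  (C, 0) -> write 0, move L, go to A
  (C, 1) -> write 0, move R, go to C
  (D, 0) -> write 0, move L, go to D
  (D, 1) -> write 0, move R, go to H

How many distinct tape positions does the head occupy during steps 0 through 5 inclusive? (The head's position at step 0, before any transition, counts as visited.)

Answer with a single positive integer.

Step 1: in state A at pos 0, read 0 -> (A,0)->write 1,move L,goto B. Now: state=B, head=-1, tape[-2..1]=0010 (head:  ^)
Step 2: in state B at pos -1, read 0 -> (B,0)->write 1,move R,goto C. Now: state=C, head=0, tape[-2..1]=0110 (head:   ^)
Step 3: in state C at pos 0, read 1 -> (C,1)->write 0,move R,goto C. Now: state=C, head=1, tape[-2..2]=01000 (head:    ^)
Step 4: in state C at pos 1, read 0 -> (C,0)->write 0,move L,goto A. Now: state=A, head=0, tape[-2..2]=01000 (head:   ^)
Step 5: in state A at pos 0, read 0 -> (A,0)->write 1,move L,goto B. Now: state=B, head=-1, tape[-2..2]=01100 (head:  ^)
Head positions at steps 0..5: starting at 0, distinct positions visited = {-1, 0, 1} -> 3 position(s)

Answer: 3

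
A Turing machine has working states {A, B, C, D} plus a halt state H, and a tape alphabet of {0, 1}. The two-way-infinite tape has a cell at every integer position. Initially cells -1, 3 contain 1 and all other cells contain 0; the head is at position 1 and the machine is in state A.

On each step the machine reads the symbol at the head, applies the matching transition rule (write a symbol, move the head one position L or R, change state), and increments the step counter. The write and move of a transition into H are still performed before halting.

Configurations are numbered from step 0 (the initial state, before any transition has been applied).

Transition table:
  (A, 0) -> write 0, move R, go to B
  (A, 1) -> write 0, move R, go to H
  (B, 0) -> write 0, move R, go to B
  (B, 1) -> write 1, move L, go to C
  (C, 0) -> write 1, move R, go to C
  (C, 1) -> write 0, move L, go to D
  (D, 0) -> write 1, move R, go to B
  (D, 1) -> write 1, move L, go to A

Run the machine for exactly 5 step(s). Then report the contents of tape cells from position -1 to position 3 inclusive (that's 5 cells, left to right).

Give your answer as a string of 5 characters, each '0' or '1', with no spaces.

Step 1: in state A at pos 1, read 0 -> (A,0)->write 0,move R,goto B. Now: state=B, head=2, tape[-2..4]=0100010 (head:     ^)
Step 2: in state B at pos 2, read 0 -> (B,0)->write 0,move R,goto B. Now: state=B, head=3, tape[-2..4]=0100010 (head:      ^)
Step 3: in state B at pos 3, read 1 -> (B,1)->write 1,move L,goto C. Now: state=C, head=2, tape[-2..4]=0100010 (head:     ^)
Step 4: in state C at pos 2, read 0 -> (C,0)->write 1,move R,goto C. Now: state=C, head=3, tape[-2..4]=0100110 (head:      ^)
Step 5: in state C at pos 3, read 1 -> (C,1)->write 0,move L,goto D. Now: state=D, head=2, tape[-2..4]=0100100 (head:     ^)

Answer: 10010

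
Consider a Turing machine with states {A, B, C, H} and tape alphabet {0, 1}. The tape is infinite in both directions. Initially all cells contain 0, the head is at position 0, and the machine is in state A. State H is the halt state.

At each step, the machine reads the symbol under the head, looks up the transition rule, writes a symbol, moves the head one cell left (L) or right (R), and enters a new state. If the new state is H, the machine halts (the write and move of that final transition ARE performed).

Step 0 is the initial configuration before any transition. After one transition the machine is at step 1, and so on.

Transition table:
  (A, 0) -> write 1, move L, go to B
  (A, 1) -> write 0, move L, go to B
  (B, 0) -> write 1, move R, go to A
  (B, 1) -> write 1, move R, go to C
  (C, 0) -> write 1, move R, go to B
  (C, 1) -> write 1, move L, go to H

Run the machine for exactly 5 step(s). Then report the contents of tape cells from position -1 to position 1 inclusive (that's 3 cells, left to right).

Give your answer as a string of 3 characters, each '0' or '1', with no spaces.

Step 1: in state A at pos 0, read 0 -> (A,0)->write 1,move L,goto B. Now: state=B, head=-1, tape[-2..1]=0010 (head:  ^)
Step 2: in state B at pos -1, read 0 -> (B,0)->write 1,move R,goto A. Now: state=A, head=0, tape[-2..1]=0110 (head:   ^)
Step 3: in state A at pos 0, read 1 -> (A,1)->write 0,move L,goto B. Now: state=B, head=-1, tape[-2..1]=0100 (head:  ^)
Step 4: in state B at pos -1, read 1 -> (B,1)->write 1,move R,goto C. Now: state=C, head=0, tape[-2..1]=0100 (head:   ^)
Step 5: in state C at pos 0, read 0 -> (C,0)->write 1,move R,goto B. Now: state=B, head=1, tape[-2..2]=01100 (head:    ^)

Answer: 110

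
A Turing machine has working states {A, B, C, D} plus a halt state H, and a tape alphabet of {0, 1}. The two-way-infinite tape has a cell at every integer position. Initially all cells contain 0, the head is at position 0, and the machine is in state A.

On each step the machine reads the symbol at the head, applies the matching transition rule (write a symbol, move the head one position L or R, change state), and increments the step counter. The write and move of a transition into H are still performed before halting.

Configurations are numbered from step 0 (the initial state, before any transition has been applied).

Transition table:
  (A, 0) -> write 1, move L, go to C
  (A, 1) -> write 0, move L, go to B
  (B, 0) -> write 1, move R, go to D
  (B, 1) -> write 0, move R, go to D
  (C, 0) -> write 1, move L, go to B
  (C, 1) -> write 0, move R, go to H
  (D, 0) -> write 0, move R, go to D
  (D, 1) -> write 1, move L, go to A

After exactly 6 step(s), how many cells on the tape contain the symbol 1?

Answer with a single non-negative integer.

Step 1: in state A at pos 0, read 0 -> (A,0)->write 1,move L,goto C. Now: state=C, head=-1, tape[-2..1]=0010 (head:  ^)
Step 2: in state C at pos -1, read 0 -> (C,0)->write 1,move L,goto B. Now: state=B, head=-2, tape[-3..1]=00110 (head:  ^)
Step 3: in state B at pos -2, read 0 -> (B,0)->write 1,move R,goto D. Now: state=D, head=-1, tape[-3..1]=01110 (head:   ^)
Step 4: in state D at pos -1, read 1 -> (D,1)->write 1,move L,goto A. Now: state=A, head=-2, tape[-3..1]=01110 (head:  ^)
Step 5: in state A at pos -2, read 1 -> (A,1)->write 0,move L,goto B. Now: state=B, head=-3, tape[-4..1]=000110 (head:  ^)
Step 6: in state B at pos -3, read 0 -> (B,0)->write 1,move R,goto D. Now: state=D, head=-2, tape[-4..1]=010110 (head:   ^)
Cells containing 1 after step 6: {-3, -1, 0} -> 3 cell(s)

Answer: 3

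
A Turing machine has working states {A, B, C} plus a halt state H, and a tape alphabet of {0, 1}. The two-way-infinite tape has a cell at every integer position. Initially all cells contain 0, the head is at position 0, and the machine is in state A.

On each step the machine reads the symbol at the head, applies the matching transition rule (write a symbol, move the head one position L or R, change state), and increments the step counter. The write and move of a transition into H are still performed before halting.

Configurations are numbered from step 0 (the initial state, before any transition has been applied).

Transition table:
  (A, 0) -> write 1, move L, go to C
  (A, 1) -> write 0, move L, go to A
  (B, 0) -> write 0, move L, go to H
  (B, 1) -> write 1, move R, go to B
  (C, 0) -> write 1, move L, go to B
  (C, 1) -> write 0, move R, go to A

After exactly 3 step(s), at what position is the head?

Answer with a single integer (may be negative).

Step 1: in state A at pos 0, read 0 -> (A,0)->write 1,move L,goto C. Now: state=C, head=-1, tape[-2..1]=0010 (head:  ^)
Step 2: in state C at pos -1, read 0 -> (C,0)->write 1,move L,goto B. Now: state=B, head=-2, tape[-3..1]=00110 (head:  ^)
Step 3: in state B at pos -2, read 0 -> (B,0)->write 0,move L,goto H. Now: state=H, head=-3, tape[-4..1]=000110 (head:  ^)

Answer: -3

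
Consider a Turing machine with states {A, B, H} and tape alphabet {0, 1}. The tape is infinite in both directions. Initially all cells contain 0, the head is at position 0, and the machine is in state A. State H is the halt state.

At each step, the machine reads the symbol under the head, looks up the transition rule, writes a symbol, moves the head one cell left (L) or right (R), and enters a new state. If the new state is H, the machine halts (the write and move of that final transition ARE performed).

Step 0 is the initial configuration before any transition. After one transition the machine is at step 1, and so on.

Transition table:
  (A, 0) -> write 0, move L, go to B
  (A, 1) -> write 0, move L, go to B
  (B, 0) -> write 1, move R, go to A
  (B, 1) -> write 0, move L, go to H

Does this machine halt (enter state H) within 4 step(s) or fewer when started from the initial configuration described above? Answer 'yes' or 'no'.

Answer: yes

Derivation:
Step 1: in state A at pos 0, read 0 -> (A,0)->write 0,move L,goto B. Now: state=B, head=-1, tape[-2..1]=0000 (head:  ^)
Step 2: in state B at pos -1, read 0 -> (B,0)->write 1,move R,goto A. Now: state=A, head=0, tape[-2..1]=0100 (head:   ^)
Step 3: in state A at pos 0, read 0 -> (A,0)->write 0,move L,goto B. Now: state=B, head=-1, tape[-2..1]=0100 (head:  ^)
Step 4: in state B at pos -1, read 1 -> (B,1)->write 0,move L,goto H. Now: state=H, head=-2, tape[-3..1]=00000 (head:  ^)
State H reached at step 4; 4 <= 4 -> yes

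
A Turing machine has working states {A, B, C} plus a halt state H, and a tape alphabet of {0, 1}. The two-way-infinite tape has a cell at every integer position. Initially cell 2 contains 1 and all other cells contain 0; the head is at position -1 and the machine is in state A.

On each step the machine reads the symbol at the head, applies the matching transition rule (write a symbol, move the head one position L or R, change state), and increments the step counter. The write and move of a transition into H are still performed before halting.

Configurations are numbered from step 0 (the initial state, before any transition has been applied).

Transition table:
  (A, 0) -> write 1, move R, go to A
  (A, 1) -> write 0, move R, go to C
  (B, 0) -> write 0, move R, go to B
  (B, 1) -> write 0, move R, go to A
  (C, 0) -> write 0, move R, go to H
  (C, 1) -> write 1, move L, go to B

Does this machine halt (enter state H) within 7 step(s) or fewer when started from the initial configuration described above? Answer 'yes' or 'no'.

Step 1: in state A at pos -1, read 0 -> (A,0)->write 1,move R,goto A. Now: state=A, head=0, tape[-2..3]=010010 (head:   ^)
Step 2: in state A at pos 0, read 0 -> (A,0)->write 1,move R,goto A. Now: state=A, head=1, tape[-2..3]=011010 (head:    ^)
Step 3: in state A at pos 1, read 0 -> (A,0)->write 1,move R,goto A. Now: state=A, head=2, tape[-2..3]=011110 (head:     ^)
Step 4: in state A at pos 2, read 1 -> (A,1)->write 0,move R,goto C. Now: state=C, head=3, tape[-2..4]=0111000 (head:      ^)
Step 5: in state C at pos 3, read 0 -> (C,0)->write 0,move R,goto H. Now: state=H, head=4, tape[-2..5]=01110000 (head:       ^)
State H reached at step 5; 5 <= 7 -> yes

Answer: yes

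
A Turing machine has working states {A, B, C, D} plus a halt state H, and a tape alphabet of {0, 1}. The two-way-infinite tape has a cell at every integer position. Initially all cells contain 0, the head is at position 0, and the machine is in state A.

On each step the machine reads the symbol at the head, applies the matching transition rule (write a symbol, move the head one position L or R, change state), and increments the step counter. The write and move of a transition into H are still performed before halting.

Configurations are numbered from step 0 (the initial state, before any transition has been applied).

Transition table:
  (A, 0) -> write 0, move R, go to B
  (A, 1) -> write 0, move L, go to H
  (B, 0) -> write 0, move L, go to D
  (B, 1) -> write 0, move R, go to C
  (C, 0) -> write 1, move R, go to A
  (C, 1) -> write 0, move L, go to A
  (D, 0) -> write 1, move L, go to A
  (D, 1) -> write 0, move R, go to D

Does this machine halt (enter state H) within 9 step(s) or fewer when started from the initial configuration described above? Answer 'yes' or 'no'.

Answer: no

Derivation:
Step 1: in state A at pos 0, read 0 -> (A,0)->write 0,move R,goto B. Now: state=B, head=1, tape[-1..2]=0000 (head:   ^)
Step 2: in state B at pos 1, read 0 -> (B,0)->write 0,move L,goto D. Now: state=D, head=0, tape[-1..2]=0000 (head:  ^)
Step 3: in state D at pos 0, read 0 -> (D,0)->write 1,move L,goto A. Now: state=A, head=-1, tape[-2..2]=00100 (head:  ^)
Step 4: in state A at pos -1, read 0 -> (A,0)->write 0,move R,goto B. Now: state=B, head=0, tape[-2..2]=00100 (head:   ^)
Step 5: in state B at pos 0, read 1 -> (B,1)->write 0,move R,goto C. Now: state=C, head=1, tape[-2..2]=00000 (head:    ^)
Step 6: in state C at pos 1, read 0 -> (C,0)->write 1,move R,goto A. Now: state=A, head=2, tape[-2..3]=000100 (head:     ^)
Step 7: in state A at pos 2, read 0 -> (A,0)->write 0,move R,goto B. Now: state=B, head=3, tape[-2..4]=0001000 (head:      ^)
Step 8: in state B at pos 3, read 0 -> (B,0)->write 0,move L,goto D. Now: state=D, head=2, tape[-2..4]=0001000 (head:     ^)
Step 9: in state D at pos 2, read 0 -> (D,0)->write 1,move L,goto A. Now: state=A, head=1, tape[-2..4]=0001100 (head:    ^)
After 9 step(s): state = A (not H) -> not halted within 9 -> no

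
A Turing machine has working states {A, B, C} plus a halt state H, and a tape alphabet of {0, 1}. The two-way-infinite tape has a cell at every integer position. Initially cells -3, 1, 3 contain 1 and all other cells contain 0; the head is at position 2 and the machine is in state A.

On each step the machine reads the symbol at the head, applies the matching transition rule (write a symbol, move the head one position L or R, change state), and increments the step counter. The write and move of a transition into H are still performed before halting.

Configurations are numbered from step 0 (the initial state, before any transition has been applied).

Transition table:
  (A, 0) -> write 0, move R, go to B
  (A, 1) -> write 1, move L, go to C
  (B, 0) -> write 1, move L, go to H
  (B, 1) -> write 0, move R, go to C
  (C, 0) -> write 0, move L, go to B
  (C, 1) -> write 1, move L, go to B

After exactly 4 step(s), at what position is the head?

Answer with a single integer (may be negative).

Step 1: in state A at pos 2, read 0 -> (A,0)->write 0,move R,goto B. Now: state=B, head=3, tape[-4..4]=010001010 (head:        ^)
Step 2: in state B at pos 3, read 1 -> (B,1)->write 0,move R,goto C. Now: state=C, head=4, tape[-4..5]=0100010000 (head:         ^)
Step 3: in state C at pos 4, read 0 -> (C,0)->write 0,move L,goto B. Now: state=B, head=3, tape[-4..5]=0100010000 (head:        ^)
Step 4: in state B at pos 3, read 0 -> (B,0)->write 1,move L,goto H. Now: state=H, head=2, tape[-4..5]=0100010100 (head:       ^)

Answer: 2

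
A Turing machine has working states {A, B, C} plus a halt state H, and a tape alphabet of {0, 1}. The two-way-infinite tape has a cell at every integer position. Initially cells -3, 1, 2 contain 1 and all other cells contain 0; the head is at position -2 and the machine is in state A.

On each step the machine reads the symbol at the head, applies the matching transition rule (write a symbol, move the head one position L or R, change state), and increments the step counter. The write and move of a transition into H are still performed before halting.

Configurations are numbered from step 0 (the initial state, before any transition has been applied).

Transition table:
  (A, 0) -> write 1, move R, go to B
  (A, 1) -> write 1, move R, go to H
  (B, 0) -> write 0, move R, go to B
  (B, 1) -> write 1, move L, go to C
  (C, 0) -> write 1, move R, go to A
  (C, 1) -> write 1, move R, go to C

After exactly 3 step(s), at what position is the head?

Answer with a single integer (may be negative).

Answer: 1

Derivation:
Step 1: in state A at pos -2, read 0 -> (A,0)->write 1,move R,goto B. Now: state=B, head=-1, tape[-4..3]=01100110 (head:    ^)
Step 2: in state B at pos -1, read 0 -> (B,0)->write 0,move R,goto B. Now: state=B, head=0, tape[-4..3]=01100110 (head:     ^)
Step 3: in state B at pos 0, read 0 -> (B,0)->write 0,move R,goto B. Now: state=B, head=1, tape[-4..3]=01100110 (head:      ^)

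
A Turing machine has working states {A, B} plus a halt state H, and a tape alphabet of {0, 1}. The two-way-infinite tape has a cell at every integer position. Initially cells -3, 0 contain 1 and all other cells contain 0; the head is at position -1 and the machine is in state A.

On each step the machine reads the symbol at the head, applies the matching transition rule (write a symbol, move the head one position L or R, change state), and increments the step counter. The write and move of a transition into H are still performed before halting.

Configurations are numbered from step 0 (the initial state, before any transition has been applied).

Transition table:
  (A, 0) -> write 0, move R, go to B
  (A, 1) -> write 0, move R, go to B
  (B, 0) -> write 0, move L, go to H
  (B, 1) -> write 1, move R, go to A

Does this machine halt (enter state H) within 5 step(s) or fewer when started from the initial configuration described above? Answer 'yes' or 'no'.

Answer: yes

Derivation:
Step 1: in state A at pos -1, read 0 -> (A,0)->write 0,move R,goto B. Now: state=B, head=0, tape[-4..1]=010010 (head:     ^)
Step 2: in state B at pos 0, read 1 -> (B,1)->write 1,move R,goto A. Now: state=A, head=1, tape[-4..2]=0100100 (head:      ^)
Step 3: in state A at pos 1, read 0 -> (A,0)->write 0,move R,goto B. Now: state=B, head=2, tape[-4..3]=01001000 (head:       ^)
Step 4: in state B at pos 2, read 0 -> (B,0)->write 0,move L,goto H. Now: state=H, head=1, tape[-4..3]=01001000 (head:      ^)
State H reached at step 4; 4 <= 5 -> yes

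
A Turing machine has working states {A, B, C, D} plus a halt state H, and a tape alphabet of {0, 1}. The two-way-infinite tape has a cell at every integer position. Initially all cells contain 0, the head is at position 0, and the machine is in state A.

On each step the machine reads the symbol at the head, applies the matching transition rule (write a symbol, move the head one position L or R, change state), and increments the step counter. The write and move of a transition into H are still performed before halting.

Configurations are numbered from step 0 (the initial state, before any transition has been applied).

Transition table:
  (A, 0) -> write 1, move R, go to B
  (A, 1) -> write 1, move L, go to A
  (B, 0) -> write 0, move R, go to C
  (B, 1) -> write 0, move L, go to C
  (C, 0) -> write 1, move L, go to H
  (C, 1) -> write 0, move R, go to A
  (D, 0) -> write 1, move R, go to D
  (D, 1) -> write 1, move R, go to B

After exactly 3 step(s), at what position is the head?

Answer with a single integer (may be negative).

Step 1: in state A at pos 0, read 0 -> (A,0)->write 1,move R,goto B. Now: state=B, head=1, tape[-1..2]=0100 (head:   ^)
Step 2: in state B at pos 1, read 0 -> (B,0)->write 0,move R,goto C. Now: state=C, head=2, tape[-1..3]=01000 (head:    ^)
Step 3: in state C at pos 2, read 0 -> (C,0)->write 1,move L,goto H. Now: state=H, head=1, tape[-1..3]=01010 (head:   ^)

Answer: 1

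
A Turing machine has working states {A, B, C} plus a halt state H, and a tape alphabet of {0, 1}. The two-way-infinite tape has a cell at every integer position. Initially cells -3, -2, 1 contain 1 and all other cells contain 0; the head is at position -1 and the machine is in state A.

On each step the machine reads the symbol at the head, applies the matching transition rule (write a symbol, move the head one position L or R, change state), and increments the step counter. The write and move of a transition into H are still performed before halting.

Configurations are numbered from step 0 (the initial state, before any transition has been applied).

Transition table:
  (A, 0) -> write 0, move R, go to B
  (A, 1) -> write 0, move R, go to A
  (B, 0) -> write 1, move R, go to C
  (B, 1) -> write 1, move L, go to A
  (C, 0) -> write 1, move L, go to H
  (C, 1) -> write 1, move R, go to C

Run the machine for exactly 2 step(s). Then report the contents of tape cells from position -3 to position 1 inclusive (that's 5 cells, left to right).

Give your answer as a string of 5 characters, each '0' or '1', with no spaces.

Step 1: in state A at pos -1, read 0 -> (A,0)->write 0,move R,goto B. Now: state=B, head=0, tape[-4..2]=0110010 (head:     ^)
Step 2: in state B at pos 0, read 0 -> (B,0)->write 1,move R,goto C. Now: state=C, head=1, tape[-4..2]=0110110 (head:      ^)

Answer: 11011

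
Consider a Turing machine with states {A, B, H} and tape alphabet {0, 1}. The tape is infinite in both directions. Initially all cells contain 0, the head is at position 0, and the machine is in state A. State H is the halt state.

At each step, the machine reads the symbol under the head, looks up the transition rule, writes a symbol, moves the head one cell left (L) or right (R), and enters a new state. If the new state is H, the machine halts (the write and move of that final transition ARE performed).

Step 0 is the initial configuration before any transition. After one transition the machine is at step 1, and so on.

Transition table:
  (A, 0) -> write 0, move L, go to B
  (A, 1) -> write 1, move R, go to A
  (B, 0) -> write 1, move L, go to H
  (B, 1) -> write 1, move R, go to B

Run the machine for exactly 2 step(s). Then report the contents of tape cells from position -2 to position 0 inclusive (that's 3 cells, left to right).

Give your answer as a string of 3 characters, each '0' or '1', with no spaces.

Step 1: in state A at pos 0, read 0 -> (A,0)->write 0,move L,goto B. Now: state=B, head=-1, tape[-2..1]=0000 (head:  ^)
Step 2: in state B at pos -1, read 0 -> (B,0)->write 1,move L,goto H. Now: state=H, head=-2, tape[-3..1]=00100 (head:  ^)

Answer: 010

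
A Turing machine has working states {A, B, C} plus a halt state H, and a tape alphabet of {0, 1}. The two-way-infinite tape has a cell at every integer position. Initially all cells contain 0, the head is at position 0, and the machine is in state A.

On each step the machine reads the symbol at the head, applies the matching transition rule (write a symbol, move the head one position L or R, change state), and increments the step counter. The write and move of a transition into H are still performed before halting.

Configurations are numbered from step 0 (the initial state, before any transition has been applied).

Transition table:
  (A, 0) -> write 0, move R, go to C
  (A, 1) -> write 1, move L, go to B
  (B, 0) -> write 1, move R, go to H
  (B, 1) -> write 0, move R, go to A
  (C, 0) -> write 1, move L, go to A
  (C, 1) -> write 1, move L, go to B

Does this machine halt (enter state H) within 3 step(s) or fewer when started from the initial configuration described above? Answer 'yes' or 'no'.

Answer: no

Derivation:
Step 1: in state A at pos 0, read 0 -> (A,0)->write 0,move R,goto C. Now: state=C, head=1, tape[-1..2]=0000 (head:   ^)
Step 2: in state C at pos 1, read 0 -> (C,0)->write 1,move L,goto A. Now: state=A, head=0, tape[-1..2]=0010 (head:  ^)
Step 3: in state A at pos 0, read 0 -> (A,0)->write 0,move R,goto C. Now: state=C, head=1, tape[-1..2]=0010 (head:   ^)
After 3 step(s): state = C (not H) -> not halted within 3 -> no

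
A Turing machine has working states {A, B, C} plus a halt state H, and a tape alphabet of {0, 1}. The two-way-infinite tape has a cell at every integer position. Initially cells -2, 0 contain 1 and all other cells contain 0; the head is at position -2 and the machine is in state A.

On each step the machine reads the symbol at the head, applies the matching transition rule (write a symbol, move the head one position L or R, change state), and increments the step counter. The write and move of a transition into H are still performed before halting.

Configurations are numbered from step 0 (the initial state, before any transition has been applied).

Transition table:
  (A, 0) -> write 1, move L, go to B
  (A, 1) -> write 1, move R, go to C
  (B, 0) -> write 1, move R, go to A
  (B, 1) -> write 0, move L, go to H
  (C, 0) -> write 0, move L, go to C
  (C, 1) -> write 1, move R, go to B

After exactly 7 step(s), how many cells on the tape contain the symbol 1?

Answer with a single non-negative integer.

Answer: 3

Derivation:
Step 1: in state A at pos -2, read 1 -> (A,1)->write 1,move R,goto C. Now: state=C, head=-1, tape[-3..1]=01010 (head:   ^)
Step 2: in state C at pos -1, read 0 -> (C,0)->write 0,move L,goto C. Now: state=C, head=-2, tape[-3..1]=01010 (head:  ^)
Step 3: in state C at pos -2, read 1 -> (C,1)->write 1,move R,goto B. Now: state=B, head=-1, tape[-3..1]=01010 (head:   ^)
Step 4: in state B at pos -1, read 0 -> (B,0)->write 1,move R,goto A. Now: state=A, head=0, tape[-3..1]=01110 (head:    ^)
Step 5: in state A at pos 0, read 1 -> (A,1)->write 1,move R,goto C. Now: state=C, head=1, tape[-3..2]=011100 (head:     ^)
Step 6: in state C at pos 1, read 0 -> (C,0)->write 0,move L,goto C. Now: state=C, head=0, tape[-3..2]=011100 (head:    ^)
Step 7: in state C at pos 0, read 1 -> (C,1)->write 1,move R,goto B. Now: state=B, head=1, tape[-3..2]=011100 (head:     ^)
Cells containing 1 after step 7: {-2, -1, 0} -> 3 cell(s)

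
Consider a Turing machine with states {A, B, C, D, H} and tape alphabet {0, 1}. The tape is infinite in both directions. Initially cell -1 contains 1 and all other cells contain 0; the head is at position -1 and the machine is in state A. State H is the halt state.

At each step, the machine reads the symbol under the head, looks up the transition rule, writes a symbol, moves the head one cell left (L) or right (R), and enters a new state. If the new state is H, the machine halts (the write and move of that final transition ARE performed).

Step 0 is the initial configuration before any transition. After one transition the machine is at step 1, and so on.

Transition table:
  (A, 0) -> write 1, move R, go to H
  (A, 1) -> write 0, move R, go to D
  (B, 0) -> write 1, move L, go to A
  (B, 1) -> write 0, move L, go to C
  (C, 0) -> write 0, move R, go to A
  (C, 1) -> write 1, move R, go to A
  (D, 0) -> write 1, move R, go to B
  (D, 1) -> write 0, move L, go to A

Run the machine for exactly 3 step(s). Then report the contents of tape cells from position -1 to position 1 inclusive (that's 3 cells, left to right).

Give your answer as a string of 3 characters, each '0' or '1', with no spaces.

Answer: 011

Derivation:
Step 1: in state A at pos -1, read 1 -> (A,1)->write 0,move R,goto D. Now: state=D, head=0, tape[-2..1]=0000 (head:   ^)
Step 2: in state D at pos 0, read 0 -> (D,0)->write 1,move R,goto B. Now: state=B, head=1, tape[-2..2]=00100 (head:    ^)
Step 3: in state B at pos 1, read 0 -> (B,0)->write 1,move L,goto A. Now: state=A, head=0, tape[-2..2]=00110 (head:   ^)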